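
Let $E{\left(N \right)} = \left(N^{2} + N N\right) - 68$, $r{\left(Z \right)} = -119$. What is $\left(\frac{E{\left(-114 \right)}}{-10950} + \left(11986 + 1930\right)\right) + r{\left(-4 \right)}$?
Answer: $\frac{75525613}{5475} \approx 13795.0$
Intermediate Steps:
$E{\left(N \right)} = -68 + 2 N^{2}$ ($E{\left(N \right)} = \left(N^{2} + N^{2}\right) - 68 = 2 N^{2} - 68 = -68 + 2 N^{2}$)
$\left(\frac{E{\left(-114 \right)}}{-10950} + \left(11986 + 1930\right)\right) + r{\left(-4 \right)} = \left(\frac{-68 + 2 \left(-114\right)^{2}}{-10950} + \left(11986 + 1930\right)\right) - 119 = \left(\left(-68 + 2 \cdot 12996\right) \left(- \frac{1}{10950}\right) + 13916\right) - 119 = \left(\left(-68 + 25992\right) \left(- \frac{1}{10950}\right) + 13916\right) - 119 = \left(25924 \left(- \frac{1}{10950}\right) + 13916\right) - 119 = \left(- \frac{12962}{5475} + 13916\right) - 119 = \frac{76177138}{5475} - 119 = \frac{75525613}{5475}$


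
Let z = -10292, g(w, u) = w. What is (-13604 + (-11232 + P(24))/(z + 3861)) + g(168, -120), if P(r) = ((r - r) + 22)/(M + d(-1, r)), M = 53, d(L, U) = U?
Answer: -604769790/45017 ≈ -13434.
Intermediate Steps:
P(r) = 22/(53 + r) (P(r) = ((r - r) + 22)/(53 + r) = (0 + 22)/(53 + r) = 22/(53 + r))
(-13604 + (-11232 + P(24))/(z + 3861)) + g(168, -120) = (-13604 + (-11232 + 22/(53 + 24))/(-10292 + 3861)) + 168 = (-13604 + (-11232 + 22/77)/(-6431)) + 168 = (-13604 + (-11232 + 22*(1/77))*(-1/6431)) + 168 = (-13604 + (-11232 + 2/7)*(-1/6431)) + 168 = (-13604 - 78622/7*(-1/6431)) + 168 = (-13604 + 78622/45017) + 168 = -612332646/45017 + 168 = -604769790/45017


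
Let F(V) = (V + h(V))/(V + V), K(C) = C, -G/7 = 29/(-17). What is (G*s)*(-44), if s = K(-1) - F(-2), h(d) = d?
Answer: 17864/17 ≈ 1050.8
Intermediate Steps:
G = 203/17 (G = -203/(-17) = -203*(-1)/17 = -7*(-29/17) = 203/17 ≈ 11.941)
F(V) = 1 (F(V) = (V + V)/(V + V) = (2*V)/((2*V)) = (2*V)*(1/(2*V)) = 1)
s = -2 (s = -1 - 1*1 = -1 - 1 = -2)
(G*s)*(-44) = ((203/17)*(-2))*(-44) = -406/17*(-44) = 17864/17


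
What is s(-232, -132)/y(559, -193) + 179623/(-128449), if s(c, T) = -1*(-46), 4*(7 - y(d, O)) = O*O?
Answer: -6709382299/4781000229 ≈ -1.4033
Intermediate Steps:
y(d, O) = 7 - O²/4 (y(d, O) = 7 - O*O/4 = 7 - O²/4)
s(c, T) = 46
s(-232, -132)/y(559, -193) + 179623/(-128449) = 46/(7 - ¼*(-193)²) + 179623/(-128449) = 46/(7 - ¼*37249) + 179623*(-1/128449) = 46/(7 - 37249/4) - 179623/128449 = 46/(-37221/4) - 179623/128449 = 46*(-4/37221) - 179623/128449 = -184/37221 - 179623/128449 = -6709382299/4781000229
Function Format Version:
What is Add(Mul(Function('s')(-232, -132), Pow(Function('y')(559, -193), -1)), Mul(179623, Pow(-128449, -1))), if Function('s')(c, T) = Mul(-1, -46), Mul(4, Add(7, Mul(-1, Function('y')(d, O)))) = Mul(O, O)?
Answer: Rational(-6709382299, 4781000229) ≈ -1.4033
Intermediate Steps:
Function('y')(d, O) = Add(7, Mul(Rational(-1, 4), Pow(O, 2))) (Function('y')(d, O) = Add(7, Mul(Rational(-1, 4), Mul(O, O))) = Add(7, Mul(Rational(-1, 4), Pow(O, 2))))
Function('s')(c, T) = 46
Add(Mul(Function('s')(-232, -132), Pow(Function('y')(559, -193), -1)), Mul(179623, Pow(-128449, -1))) = Add(Mul(46, Pow(Add(7, Mul(Rational(-1, 4), Pow(-193, 2))), -1)), Mul(179623, Pow(-128449, -1))) = Add(Mul(46, Pow(Add(7, Mul(Rational(-1, 4), 37249)), -1)), Mul(179623, Rational(-1, 128449))) = Add(Mul(46, Pow(Add(7, Rational(-37249, 4)), -1)), Rational(-179623, 128449)) = Add(Mul(46, Pow(Rational(-37221, 4), -1)), Rational(-179623, 128449)) = Add(Mul(46, Rational(-4, 37221)), Rational(-179623, 128449)) = Add(Rational(-184, 37221), Rational(-179623, 128449)) = Rational(-6709382299, 4781000229)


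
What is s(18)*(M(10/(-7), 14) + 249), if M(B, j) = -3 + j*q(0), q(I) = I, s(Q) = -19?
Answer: -4674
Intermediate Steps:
M(B, j) = -3 (M(B, j) = -3 + j*0 = -3 + 0 = -3)
s(18)*(M(10/(-7), 14) + 249) = -19*(-3 + 249) = -19*246 = -4674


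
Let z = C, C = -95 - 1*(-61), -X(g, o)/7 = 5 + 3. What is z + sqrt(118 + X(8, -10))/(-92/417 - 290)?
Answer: -34 - 417*sqrt(62)/121022 ≈ -34.027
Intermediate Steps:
X(g, o) = -56 (X(g, o) = -7*(5 + 3) = -7*8 = -56)
C = -34 (C = -95 + 61 = -34)
z = -34
z + sqrt(118 + X(8, -10))/(-92/417 - 290) = -34 + sqrt(118 - 56)/(-92/417 - 290) = -34 + sqrt(62)/(-92*1/417 - 290) = -34 + sqrt(62)/(-92/417 - 290) = -34 + sqrt(62)/(-121022/417) = -34 + sqrt(62)*(-417/121022) = -34 - 417*sqrt(62)/121022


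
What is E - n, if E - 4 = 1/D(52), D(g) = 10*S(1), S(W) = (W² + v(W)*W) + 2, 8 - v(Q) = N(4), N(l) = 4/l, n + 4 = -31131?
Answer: 3113901/100 ≈ 31139.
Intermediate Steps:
n = -31135 (n = -4 - 31131 = -31135)
v(Q) = 7 (v(Q) = 8 - 4/4 = 8 - 1*1 = 8 - 1 = 7)
S(W) = 2 + W² + 7*W (S(W) = (W² + 7*W) + 2 = 2 + W² + 7*W)
D(g) = 100 (D(g) = 10*(2 + 1² + 7*1) = 10*(2 + 1 + 7) = 10*10 = 100)
E = 401/100 (E = 4 + 1/100 = 401/100 ≈ 4.0100)
E - n = 401/100 - 1*(-31135) = 401/100 + 31135 = 3113901/100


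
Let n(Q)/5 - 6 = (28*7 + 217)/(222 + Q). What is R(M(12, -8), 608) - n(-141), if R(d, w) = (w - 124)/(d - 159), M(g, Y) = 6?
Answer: -80771/1377 ≈ -58.657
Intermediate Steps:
R(d, w) = (-124 + w)/(-159 + d)
n(Q) = 30 + 2065/(222 + Q) (n(Q) = 30 + 5*((28*7 + 217)/(222 + Q)) = 30 + 5*((196 + 217)/(222 + Q)) = 30 + 5*(413/(222 + Q)) = 30 + 2065/(222 + Q))
R(M(12, -8), 608) - n(-141) = (-124 + 608)/(-159 + 6) - 5*(1745 + 6*(-141))/(222 - 141) = 484/(-153) - 5*(1745 - 846)/81 = -1/153*484 - 5*899/81 = -484/153 - 1*4495/81 = -484/153 - 4495/81 = -80771/1377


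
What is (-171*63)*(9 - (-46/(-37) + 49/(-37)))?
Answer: -3619728/37 ≈ -97831.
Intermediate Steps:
(-171*63)*(9 - (-46/(-37) + 49/(-37))) = -10773*(9 - (-46*(-1/37) + 49*(-1/37))) = -10773*(9 - (46/37 - 49/37)) = -10773*(9 - 1*(-3/37)) = -10773*(9 + 3/37) = -10773*336/37 = -3619728/37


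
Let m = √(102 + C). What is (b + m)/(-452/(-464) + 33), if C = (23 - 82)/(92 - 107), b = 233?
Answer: 27028/3941 + 116*√23835/59115 ≈ 7.1611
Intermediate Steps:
C = 59/15 (C = -59/(-15) = -59*(-1/15) = 59/15 ≈ 3.9333)
m = √23835/15 (m = √(102 + 59/15) = √(1589/15) = √23835/15 ≈ 10.292)
(b + m)/(-452/(-464) + 33) = (233 + √23835/15)/(-452/(-464) + 33) = (233 + √23835/15)/(-452*(-1/464) + 33) = (233 + √23835/15)/(113/116 + 33) = (233 + √23835/15)/(3941/116) = (233 + √23835/15)*(116/3941) = 27028/3941 + 116*√23835/59115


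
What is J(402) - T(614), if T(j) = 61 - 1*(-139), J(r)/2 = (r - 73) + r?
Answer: 1262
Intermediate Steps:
J(r) = -146 + 4*r (J(r) = 2*((r - 73) + r) = 2*((-73 + r) + r) = 2*(-73 + 2*r) = -146 + 4*r)
T(j) = 200 (T(j) = 61 + 139 = 200)
J(402) - T(614) = (-146 + 4*402) - 1*200 = (-146 + 1608) - 200 = 1462 - 200 = 1262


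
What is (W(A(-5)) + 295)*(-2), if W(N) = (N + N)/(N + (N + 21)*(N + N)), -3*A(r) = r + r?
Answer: -87922/149 ≈ -590.08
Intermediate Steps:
A(r) = -2*r/3 (A(r) = -(r + r)/3 = -2*r/3)
W(N) = 2*N/(N + 2*N*(21 + N)) (W(N) = (2*N)/(N + (21 + N)*(2*N)) = (2*N)/(N + 2*N*(21 + N)) = 2*N/(N + 2*N*(21 + N)))
(W(A(-5)) + 295)*(-2) = (2/(43 + 2*(-⅔*(-5))) + 295)*(-2) = (2/(43 + 2*(10/3)) + 295)*(-2) = (2/(43 + 20/3) + 295)*(-2) = (2/(149/3) + 295)*(-2) = (2*(3/149) + 295)*(-2) = (6/149 + 295)*(-2) = (43961/149)*(-2) = -87922/149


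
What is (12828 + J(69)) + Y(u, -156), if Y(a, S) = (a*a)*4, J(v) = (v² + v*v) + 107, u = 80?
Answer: 48057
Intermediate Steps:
J(v) = 107 + 2*v² (J(v) = (v² + v²) + 107 = 2*v² + 107 = 107 + 2*v²)
Y(a, S) = 4*a² (Y(a, S) = a²*4 = 4*a²)
(12828 + J(69)) + Y(u, -156) = (12828 + (107 + 2*69²)) + 4*80² = (12828 + (107 + 2*4761)) + 4*6400 = (12828 + (107 + 9522)) + 25600 = (12828 + 9629) + 25600 = 22457 + 25600 = 48057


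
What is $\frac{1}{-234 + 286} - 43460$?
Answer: $- \frac{2259919}{52} \approx -43460.0$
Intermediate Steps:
$\frac{1}{-234 + 286} - 43460 = \frac{1}{52} - 43460 = - \frac{2259919}{52}$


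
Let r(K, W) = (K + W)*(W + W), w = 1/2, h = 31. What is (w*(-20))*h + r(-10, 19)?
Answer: 32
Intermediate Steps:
w = ½ ≈ 0.50000
r(K, W) = 2*W*(K + W) (r(K, W) = (K + W)*(2*W) = 2*W*(K + W))
(w*(-20))*h + r(-10, 19) = ((½)*(-20))*31 + 2*19*(-10 + 19) = -10*31 + 2*19*9 = -310 + 342 = 32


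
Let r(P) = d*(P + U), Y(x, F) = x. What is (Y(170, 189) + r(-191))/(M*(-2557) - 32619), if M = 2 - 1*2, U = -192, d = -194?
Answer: -24824/10873 ≈ -2.2831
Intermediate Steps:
M = 0 (M = 2 - 2 = 0)
r(P) = 37248 - 194*P (r(P) = -194*(P - 192) = -194*(-192 + P) = 37248 - 194*P)
(Y(170, 189) + r(-191))/(M*(-2557) - 32619) = (170 + (37248 - 194*(-191)))/(0*(-2557) - 32619) = (170 + (37248 + 37054))/(0 - 32619) = (170 + 74302)/(-32619) = 74472*(-1/32619) = -24824/10873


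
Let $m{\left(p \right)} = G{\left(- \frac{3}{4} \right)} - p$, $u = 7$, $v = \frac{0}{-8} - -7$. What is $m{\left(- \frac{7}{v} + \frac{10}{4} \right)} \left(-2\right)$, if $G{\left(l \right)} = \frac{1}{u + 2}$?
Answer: $\frac{25}{9} \approx 2.7778$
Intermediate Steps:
$v = 7$ ($v = 0 \left(- \frac{1}{8}\right) + 7 = 0 + 7 = 7$)
$G{\left(l \right)} = \frac{1}{9}$ ($G{\left(l \right)} = \frac{1}{7 + 2} = \frac{1}{9}$)
$m{\left(p \right)} = \frac{1}{9} - p$
$m{\left(- \frac{7}{v} + \frac{10}{4} \right)} \left(-2\right) = \left(\frac{1}{9} - \left(- \frac{7}{7} + \frac{10}{4}\right)\right) \left(-2\right) = \left(\frac{1}{9} - \left(\left(-7\right) \frac{1}{7} + 10 \cdot \frac{1}{4}\right)\right) \left(-2\right) = \left(\frac{1}{9} - \left(-1 + \frac{5}{2}\right)\right) \left(-2\right) = \left(\frac{1}{9} - \frac{3}{2}\right) \left(-2\right) = \left(- \frac{25}{18}\right) \left(-2\right) = \frac{25}{9}$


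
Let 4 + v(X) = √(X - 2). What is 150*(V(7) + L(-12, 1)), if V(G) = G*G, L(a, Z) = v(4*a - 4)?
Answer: 6750 + 450*I*√6 ≈ 6750.0 + 1102.3*I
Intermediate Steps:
v(X) = -4 + √(-2 + X) (v(X) = -4 + √(X - 2) = -4 + √(-2 + X))
L(a, Z) = -4 + √(-6 + 4*a) (L(a, Z) = -4 + √(-2 + (4*a - 4)) = -4 + √(-2 + (-4 + 4*a)) = -4 + √(-6 + 4*a))
V(G) = G²
150*(V(7) + L(-12, 1)) = 150*(7² + (-4 + √(-6 + 4*(-12)))) = 150*(49 + (-4 + √(-6 - 48))) = 150*(49 + (-4 + √(-54))) = 150*(49 + (-4 + 3*I*√6)) = 150*(45 + 3*I*√6) = 6750 + 450*I*√6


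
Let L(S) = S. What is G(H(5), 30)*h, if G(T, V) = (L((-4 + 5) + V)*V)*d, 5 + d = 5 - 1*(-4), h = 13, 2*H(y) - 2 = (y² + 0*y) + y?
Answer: 48360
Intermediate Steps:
H(y) = 1 + y/2 + y²/2 (H(y) = 1 + ((y² + 0*y) + y)/2 = 1 + ((y² + 0) + y)/2 = 1 + (y² + y)/2 = 1 + (y + y²)/2 = 1 + (y/2 + y²/2) = 1 + y/2 + y²/2)
d = 4 (d = -5 + (5 - 1*(-4)) = -5 + (5 + 4) = -5 + 9 = 4)
G(T, V) = 4*V*(1 + V) (G(T, V) = (((-4 + 5) + V)*V)*4 = ((1 + V)*V)*4 = (V*(1 + V))*4 = 4*V*(1 + V))
G(H(5), 30)*h = (4*30*(1 + 30))*13 = (4*30*31)*13 = 3720*13 = 48360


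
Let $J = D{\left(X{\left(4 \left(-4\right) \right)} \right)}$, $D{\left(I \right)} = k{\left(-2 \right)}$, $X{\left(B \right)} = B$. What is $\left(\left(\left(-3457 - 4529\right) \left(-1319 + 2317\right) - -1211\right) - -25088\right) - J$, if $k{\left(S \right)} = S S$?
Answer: $-7943733$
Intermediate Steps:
$k{\left(S \right)} = S^{2}$
$D{\left(I \right)} = 4$ ($D{\left(I \right)} = \left(-2\right)^{2} = 4$)
$J = 4$
$\left(\left(\left(-3457 - 4529\right) \left(-1319 + 2317\right) - -1211\right) - -25088\right) - J = \left(\left(\left(-3457 - 4529\right) \left(-1319 + 2317\right) - -1211\right) - -25088\right) - 4 = \left(\left(\left(-7986\right) 998 + 1211\right) + 25088\right) - 4 = \left(\left(-7970028 + 1211\right) + 25088\right) - 4 = \left(-7968817 + 25088\right) - 4 = -7943729 - 4 = -7943733$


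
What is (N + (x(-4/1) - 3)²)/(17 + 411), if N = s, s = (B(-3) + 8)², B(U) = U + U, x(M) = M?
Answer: 53/428 ≈ 0.12383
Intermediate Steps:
B(U) = 2*U
s = 4 (s = (2*(-3) + 8)² = (-6 + 8)² = 2² = 4)
N = 4
(N + (x(-4/1) - 3)²)/(17 + 411) = (4 + (-4/1 - 3)²)/(17 + 411) = (4 + (-4*1 - 3)²)/428 = (4 + (-4 - 3)²)*(1/428) = (4 + (-7)²)*(1/428) = (4 + 49)*(1/428) = 53*(1/428) = 53/428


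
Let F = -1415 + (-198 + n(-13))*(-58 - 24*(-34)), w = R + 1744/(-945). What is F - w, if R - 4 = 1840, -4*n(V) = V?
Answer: -285158767/1890 ≈ -1.5088e+5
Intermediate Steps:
n(V) = -V/4
R = 1844 (R = 4 + 1840 = 1844)
w = 1740836/945 (w = 1844 + 1744/(-945) = 1844 + 1744*(-1/945) = 1844 - 1744/945 = 1740836/945 ≈ 1842.2)
F = -298071/2 (F = -1415 + (-198 - 1/4*(-13))*(-58 - 24*(-34)) = -1415 + (-198 + 13/4)*(-58 + 816) = -1415 - 779/4*758 = -1415 - 295241/2 = -298071/2 ≈ -1.4904e+5)
F - w = -298071/2 - 1*1740836/945 = -298071/2 - 1740836/945 = -285158767/1890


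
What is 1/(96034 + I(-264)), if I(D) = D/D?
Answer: 1/96035 ≈ 1.0413e-5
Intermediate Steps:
I(D) = 1
1/(96034 + I(-264)) = 1/(96034 + 1) = 1/96035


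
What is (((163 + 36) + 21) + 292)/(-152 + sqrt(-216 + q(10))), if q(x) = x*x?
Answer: -19456/5805 - 256*I*sqrt(29)/5805 ≈ -3.3516 - 0.23749*I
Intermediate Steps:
q(x) = x**2
(((163 + 36) + 21) + 292)/(-152 + sqrt(-216 + q(10))) = (((163 + 36) + 21) + 292)/(-152 + sqrt(-216 + 10**2)) = ((199 + 21) + 292)/(-152 + sqrt(-216 + 100)) = (220 + 292)/(-152 + sqrt(-116)) = 512/(-152 + 2*I*sqrt(29))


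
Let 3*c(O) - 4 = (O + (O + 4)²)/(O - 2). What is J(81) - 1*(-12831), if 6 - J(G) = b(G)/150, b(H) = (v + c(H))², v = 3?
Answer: 108086779061/8425350 ≈ 12829.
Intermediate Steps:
c(O) = 4/3 + (O + (4 + O)²)/(3*(-2 + O)) (c(O) = 4/3 + ((O + (O + 4)²)/(O - 2))/3 = 4/3 + ((O + (4 + O)²)/(-2 + O))/3 = 4/3 + (O + (4 + O)²)/(3*(-2 + O)))
b(H) = (3 + (8 + H² + 13*H)/(3*(-2 + H)))²
J(G) = 6 - (-10 + G² + 22*G)²/(1350*(-2 + G)²) (J(G) = 6 - (-10 + G² + 22*G)²/(9*(-2 + G)²)/150 = 6 - (-10 + G² + 22*G)²/(1350*(-2 + G)²))
J(81) - 1*(-12831) = (6 - (-10 + 81² + 22*81)²/(1350*(-2 + 81)²)) - 1*(-12831) = (6 - 1/1350*(-10 + 6561 + 1782)²/79²) + 12831 = (6 - 1/1350*1/6241*8333²) + 12831 = (6 - 1/1350*1/6241*69438889) + 12831 = (6 - 69438889/8425350) + 12831 = -18886789/8425350 + 12831 = 108086779061/8425350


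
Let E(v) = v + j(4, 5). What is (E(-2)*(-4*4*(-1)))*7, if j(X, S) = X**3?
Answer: 6944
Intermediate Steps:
E(v) = 64 + v (E(v) = v + 4**3 = v + 64 = 64 + v)
(E(-2)*(-4*4*(-1)))*7 = ((64 - 2)*(-4*4*(-1)))*7 = (62*(-16*(-1)))*7 = (62*16)*7 = 992*7 = 6944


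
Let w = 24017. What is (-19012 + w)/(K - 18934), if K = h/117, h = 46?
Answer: -585585/2215232 ≈ -0.26434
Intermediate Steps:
K = 46/117 ≈ 0.39316
(-19012 + w)/(K - 18934) = (-19012 + 24017)/(46/117 - 18934) = 5005/(-2215232/117) = 5005*(-117/2215232) = -585585/2215232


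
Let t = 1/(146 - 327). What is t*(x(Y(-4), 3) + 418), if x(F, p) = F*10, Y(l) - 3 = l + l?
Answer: -368/181 ≈ -2.0331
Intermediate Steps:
Y(l) = 3 + 2*l (Y(l) = 3 + (l + l) = 3 + 2*l)
x(F, p) = 10*F
t = -1/181 (t = 1/(-181) = -1/181 ≈ -0.0055249)
t*(x(Y(-4), 3) + 418) = -(10*(3 + 2*(-4)) + 418)/181 = -(10*(3 - 8) + 418)/181 = -(10*(-5) + 418)/181 = -(-50 + 418)/181 = -1/181*368 = -368/181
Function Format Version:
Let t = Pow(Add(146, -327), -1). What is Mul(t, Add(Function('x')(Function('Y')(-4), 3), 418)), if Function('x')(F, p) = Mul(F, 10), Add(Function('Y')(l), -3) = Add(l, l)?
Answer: Rational(-368, 181) ≈ -2.0331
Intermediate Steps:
Function('Y')(l) = Add(3, Mul(2, l)) (Function('Y')(l) = Add(3, Add(l, l)) = Add(3, Mul(2, l)))
Function('x')(F, p) = Mul(10, F)
t = Rational(-1, 181) (t = Pow(-181, -1) = Rational(-1, 181) ≈ -0.0055249)
Mul(t, Add(Function('x')(Function('Y')(-4), 3), 418)) = Mul(Rational(-1, 181), Add(Mul(10, Add(3, Mul(2, -4))), 418)) = Mul(Rational(-1, 181), Add(Mul(10, Add(3, -8)), 418)) = Mul(Rational(-1, 181), Add(Mul(10, -5), 418)) = Mul(Rational(-1, 181), Add(-50, 418)) = Mul(Rational(-1, 181), 368) = Rational(-368, 181)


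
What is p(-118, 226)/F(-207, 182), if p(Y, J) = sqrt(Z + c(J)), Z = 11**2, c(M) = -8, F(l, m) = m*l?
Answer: -sqrt(113)/37674 ≈ -0.00028216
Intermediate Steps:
F(l, m) = l*m
Z = 121
p(Y, J) = sqrt(113) (p(Y, J) = sqrt(121 - 8) = sqrt(113))
p(-118, 226)/F(-207, 182) = sqrt(113)/((-207*182)) = sqrt(113)/(-37674) = sqrt(113)*(-1/37674) = -sqrt(113)/37674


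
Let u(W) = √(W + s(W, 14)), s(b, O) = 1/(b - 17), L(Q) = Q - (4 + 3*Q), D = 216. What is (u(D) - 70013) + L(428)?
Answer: -70873 + √8554015/199 ≈ -70858.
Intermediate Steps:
L(Q) = -4 - 2*Q (L(Q) = Q + (-4 - 3*Q) = -4 - 2*Q)
s(b, O) = 1/(-17 + b)
u(W) = √(W + 1/(-17 + W))
(u(D) - 70013) + L(428) = (√((1 + 216*(-17 + 216))/(-17 + 216)) - 70013) + (-4 - 2*428) = (√((1 + 216*199)/199) - 70013) + (-4 - 856) = (√((1 + 42984)/199) - 70013) - 860 = (√((1/199)*42985) - 70013) - 860 = (√(42985/199) - 70013) - 860 = (√8554015/199 - 70013) - 860 = (-70013 + √8554015/199) - 860 = -70873 + √8554015/199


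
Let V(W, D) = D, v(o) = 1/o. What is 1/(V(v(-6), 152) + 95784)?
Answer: 1/95936 ≈ 1.0424e-5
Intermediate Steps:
1/(V(v(-6), 152) + 95784) = 1/(152 + 95784) = 1/95936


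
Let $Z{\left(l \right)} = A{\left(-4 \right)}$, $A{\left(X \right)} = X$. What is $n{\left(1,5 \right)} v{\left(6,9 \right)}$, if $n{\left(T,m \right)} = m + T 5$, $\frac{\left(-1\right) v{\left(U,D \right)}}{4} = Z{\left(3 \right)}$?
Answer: $160$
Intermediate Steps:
$Z{\left(l \right)} = -4$
$v{\left(U,D \right)} = 16$ ($v{\left(U,D \right)} = \left(-4\right) \left(-4\right) = 16$)
$n{\left(T,m \right)} = m + 5 T$
$n{\left(1,5 \right)} v{\left(6,9 \right)} = \left(5 + 5 \cdot 1\right) 16 = \left(5 + 5\right) 16 = 10 \cdot 16 = 160$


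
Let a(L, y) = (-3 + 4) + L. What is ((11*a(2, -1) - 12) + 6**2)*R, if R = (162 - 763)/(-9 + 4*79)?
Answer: -34257/307 ≈ -111.59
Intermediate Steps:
a(L, y) = 1 + L
R = -601/307 (R = -601/(-9 + 316) = -601/307 ≈ -1.9577)
((11*a(2, -1) - 12) + 6**2)*R = ((11*(1 + 2) - 12) + 6**2)*(-601/307) = ((11*3 - 12) + 36)*(-601/307) = ((33 - 12) + 36)*(-601/307) = (21 + 36)*(-601/307) = 57*(-601/307) = -34257/307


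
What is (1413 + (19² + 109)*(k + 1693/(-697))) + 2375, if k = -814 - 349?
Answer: -379142644/697 ≈ -5.4396e+5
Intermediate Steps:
k = -1163
(1413 + (19² + 109)*(k + 1693/(-697))) + 2375 = (1413 + (19² + 109)*(-1163 + 1693/(-697))) + 2375 = (1413 + (361 + 109)*(-1163 + 1693*(-1/697))) + 2375 = (1413 + 470*(-1163 - 1693/697)) + 2375 = (1413 + 470*(-812304/697)) + 2375 = (1413 - 381782880/697) + 2375 = -380798019/697 + 2375 = -379142644/697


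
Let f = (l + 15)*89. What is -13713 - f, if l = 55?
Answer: -19943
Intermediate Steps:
f = 6230 (f = (55 + 15)*89 = 70*89 = 6230)
-13713 - f = -13713 - 1*6230 = -13713 - 6230 = -19943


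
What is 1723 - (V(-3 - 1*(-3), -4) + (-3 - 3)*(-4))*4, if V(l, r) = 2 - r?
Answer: 1603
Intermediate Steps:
1723 - (V(-3 - 1*(-3), -4) + (-3 - 3)*(-4))*4 = 1723 - ((2 - 1*(-4)) + (-3 - 3)*(-4))*4 = 1723 - ((2 + 4) - 6*(-4))*4 = 1723 - (6 + 24)*4 = 1723 - 30*4 = 1723 - 1*120 = 1723 - 120 = 1603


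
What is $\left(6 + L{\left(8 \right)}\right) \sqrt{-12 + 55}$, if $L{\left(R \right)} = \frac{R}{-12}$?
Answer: $\frac{16 \sqrt{43}}{3} \approx 34.973$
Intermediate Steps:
$L{\left(R \right)} = - \frac{R}{12}$ ($L{\left(R \right)} = R \left(- \frac{1}{12}\right) = - \frac{R}{12}$)
$\left(6 + L{\left(8 \right)}\right) \sqrt{-12 + 55} = \left(6 - \frac{2}{3}\right) \sqrt{-12 + 55} = \left(6 - \frac{2}{3}\right) \sqrt{43} = \frac{16 \sqrt{43}}{3}$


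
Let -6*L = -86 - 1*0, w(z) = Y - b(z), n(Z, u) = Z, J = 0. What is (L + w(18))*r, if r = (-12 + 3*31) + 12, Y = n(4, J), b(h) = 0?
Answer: 1705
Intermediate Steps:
Y = 4
w(z) = 4 (w(z) = 4 - 1*0 = 4 + 0 = 4)
L = 43/3 (L = -(-86 - 1*0)/6 = -(-86 + 0)/6 = -1/6*(-86) = 43/3 ≈ 14.333)
r = 93 (r = (-12 + 93) + 12 = 81 + 12 = 93)
(L + w(18))*r = (43/3 + 4)*93 = (55/3)*93 = 1705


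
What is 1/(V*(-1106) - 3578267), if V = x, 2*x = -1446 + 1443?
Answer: -1/3576608 ≈ -2.7959e-7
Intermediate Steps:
x = -3/2 (x = (-1446 + 1443)/2 = (½)*(-3) = -3/2 ≈ -1.5000)
V = -3/2 ≈ -1.5000
1/(V*(-1106) - 3578267) = 1/(-3/2*(-1106) - 3578267) = 1/(1659 - 3578267) = 1/(-3576608) = -1/3576608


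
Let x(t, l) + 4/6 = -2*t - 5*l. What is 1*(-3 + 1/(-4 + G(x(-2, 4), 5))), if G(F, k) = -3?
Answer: -22/7 ≈ -3.1429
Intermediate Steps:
x(t, l) = -⅔ - 5*l - 2*t (x(t, l) = -⅔ + (-2*t - 5*l) = -⅔ + (-5*l - 2*t) = -⅔ - 5*l - 2*t)
1*(-3 + 1/(-4 + G(x(-2, 4), 5))) = 1*(-3 + 1/(-4 - 3)) = 1*(-3 + 1/(-7)) = 1*(-3 - ⅐) = 1*(-22/7) = -22/7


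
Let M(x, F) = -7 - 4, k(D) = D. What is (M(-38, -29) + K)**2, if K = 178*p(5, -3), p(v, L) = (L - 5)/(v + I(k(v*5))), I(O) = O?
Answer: 769129/225 ≈ 3418.4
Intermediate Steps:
p(v, L) = (-5 + L)/(6*v) (p(v, L) = (L - 5)/(v + v*5) = (-5 + L)/(v + 5*v) = (-5 + L)/((6*v)) = (-5 + L)*(1/(6*v)) = (-5 + L)/(6*v))
M(x, F) = -11
K = -712/15 (K = 178*((1/6)*(-5 - 3)/5) = 178*((1/6)*(1/5)*(-8)) = 178*(-4/15) = -712/15 ≈ -47.467)
(M(-38, -29) + K)**2 = (-11 - 712/15)**2 = (-877/15)**2 = 769129/225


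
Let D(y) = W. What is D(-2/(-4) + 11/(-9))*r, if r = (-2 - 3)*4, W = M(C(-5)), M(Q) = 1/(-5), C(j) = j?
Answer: 4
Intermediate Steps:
M(Q) = -⅕
W = -⅕ ≈ -0.20000
D(y) = -⅕
r = -20 (r = -5*4 = -20)
D(-2/(-4) + 11/(-9))*r = -⅕*(-20) = 4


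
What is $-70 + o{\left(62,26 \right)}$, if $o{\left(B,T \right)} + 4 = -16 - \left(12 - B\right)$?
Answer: $-40$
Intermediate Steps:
$o{\left(B,T \right)} = -32 + B$ ($o{\left(B,T \right)} = -4 - \left(28 - B\right) = -4 + \left(-16 + \left(-12 + B\right)\right) = -4 + \left(-28 + B\right) = -32 + B$)
$-70 + o{\left(62,26 \right)} = -70 + \left(-32 + 62\right) = -70 + 30 = -40$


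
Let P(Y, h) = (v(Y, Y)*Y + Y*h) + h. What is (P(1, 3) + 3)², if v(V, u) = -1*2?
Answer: 49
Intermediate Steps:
v(V, u) = -2
P(Y, h) = h - 2*Y + Y*h (P(Y, h) = (-2*Y + Y*h) + h = h - 2*Y + Y*h)
(P(1, 3) + 3)² = ((3 - 2*1 + 1*3) + 3)² = ((3 - 2 + 3) + 3)² = (4 + 3)² = 7² = 49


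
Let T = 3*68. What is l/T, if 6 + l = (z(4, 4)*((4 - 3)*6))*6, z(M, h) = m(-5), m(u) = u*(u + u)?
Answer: 299/34 ≈ 8.7941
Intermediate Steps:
m(u) = 2*u² (m(u) = u*(2*u) = 2*u²)
z(M, h) = 50 (z(M, h) = 2*(-5)² = 2*25 = 50)
l = 1794 (l = -6 + (50*((4 - 3)*6))*6 = -6 + (50*(1*6))*6 = -6 + (50*6)*6 = -6 + 300*6 = -6 + 1800 = 1794)
T = 204
l/T = 1794/204 = 1794*(1/204) = 299/34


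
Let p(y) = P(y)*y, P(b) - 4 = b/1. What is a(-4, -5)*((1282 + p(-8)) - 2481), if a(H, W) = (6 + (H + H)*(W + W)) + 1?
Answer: -101529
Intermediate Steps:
P(b) = 4 + b (P(b) = 4 + b/1 = 4 + b*1 = 4 + b)
p(y) = y*(4 + y) (p(y) = (4 + y)*y = y*(4 + y))
a(H, W) = 7 + 4*H*W (a(H, W) = (6 + (2*H)*(2*W)) + 1 = (6 + 4*H*W) + 1 = 7 + 4*H*W)
a(-4, -5)*((1282 + p(-8)) - 2481) = (7 + 4*(-4)*(-5))*((1282 - 8*(4 - 8)) - 2481) = (7 + 80)*((1282 - 8*(-4)) - 2481) = 87*((1282 + 32) - 2481) = 87*(1314 - 2481) = 87*(-1167) = -101529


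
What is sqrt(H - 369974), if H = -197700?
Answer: I*sqrt(567674) ≈ 753.44*I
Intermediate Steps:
sqrt(H - 369974) = sqrt(-197700 - 369974) = sqrt(-567674) = I*sqrt(567674)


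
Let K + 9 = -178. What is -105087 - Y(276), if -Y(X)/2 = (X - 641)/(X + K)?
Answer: -9353473/89 ≈ -1.0510e+5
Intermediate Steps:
K = -187 (K = -9 - 178 = -187)
Y(X) = -2*(-641 + X)/(-187 + X) (Y(X) = -2*(X - 641)/(X - 187) = -2*(-641 + X)/(-187 + X))
-105087 - Y(276) = -105087 - 2*(641 - 1*276)/(-187 + 276) = -105087 - 2*(641 - 276)/89 = -105087 - 2*365/89 = -105087 - 1*730/89 = -105087 - 730/89 = -9353473/89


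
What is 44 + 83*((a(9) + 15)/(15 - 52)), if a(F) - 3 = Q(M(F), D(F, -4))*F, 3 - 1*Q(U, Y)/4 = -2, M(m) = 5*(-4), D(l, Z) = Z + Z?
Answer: -14806/37 ≈ -400.16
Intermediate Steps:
D(l, Z) = 2*Z
M(m) = -20
Q(U, Y) = 20 (Q(U, Y) = 12 - 4*(-2) = 12 + 8 = 20)
a(F) = 3 + 20*F
44 + 83*((a(9) + 15)/(15 - 52)) = 44 + 83*(((3 + 20*9) + 15)/(15 - 52)) = 44 + 83*(((3 + 180) + 15)/(-37)) = 44 + 83*((183 + 15)*(-1/37)) = 44 + 83*(198*(-1/37)) = 44 + 83*(-198/37) = 44 - 16434/37 = -14806/37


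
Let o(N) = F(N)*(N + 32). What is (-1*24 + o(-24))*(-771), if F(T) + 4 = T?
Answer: 191208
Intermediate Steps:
F(T) = -4 + T
o(N) = (-4 + N)*(32 + N) (o(N) = (-4 + N)*(N + 32) = (-4 + N)*(32 + N))
(-1*24 + o(-24))*(-771) = (-1*24 + (-4 - 24)*(32 - 24))*(-771) = (-24 - 28*8)*(-771) = (-24 - 224)*(-771) = -248*(-771) = 191208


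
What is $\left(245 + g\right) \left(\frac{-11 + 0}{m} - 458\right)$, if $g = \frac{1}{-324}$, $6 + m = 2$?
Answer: $- \frac{48183053}{432} \approx -1.1153 \cdot 10^{5}$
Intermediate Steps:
$m = -4$ ($m = -6 + 2 = -4$)
$g = - \frac{1}{324} \approx -0.0030864$
$\left(245 + g\right) \left(\frac{-11 + 0}{m} - 458\right) = \left(245 - \frac{1}{324}\right) \left(\frac{-11 + 0}{-4} - 458\right) = \frac{79379 \left(\left(- \frac{1}{4}\right) \left(-11\right) - 458\right)}{324} = \frac{79379 \left(\frac{11}{4} - 458\right)}{324} = \frac{79379}{324} \left(- \frac{1821}{4}\right) = - \frac{48183053}{432}$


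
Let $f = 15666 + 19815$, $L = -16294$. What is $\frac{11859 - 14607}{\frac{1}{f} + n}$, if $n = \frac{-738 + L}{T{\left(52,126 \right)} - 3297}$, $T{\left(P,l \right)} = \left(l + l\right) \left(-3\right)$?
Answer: $- \frac{131724915588}{201438815} \approx -653.92$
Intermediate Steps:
$T{\left(P,l \right)} = - 6 l$ ($T{\left(P,l \right)} = 2 l \left(-3\right) = - 6 l$)
$f = 35481$
$n = \frac{17032}{4053}$ ($n = \frac{-738 - 16294}{\left(-6\right) 126 - 3297} = - \frac{17032}{-756 - 3297} = - \frac{17032}{-4053} = \left(-17032\right) \left(- \frac{1}{4053}\right) = \frac{17032}{4053} \approx 4.2023$)
$\frac{11859 - 14607}{\frac{1}{f} + n} = \frac{11859 - 14607}{\frac{1}{35481} + \frac{17032}{4053}} = - \frac{2748}{\frac{1}{35481} + \frac{17032}{4053}} = - \frac{2748}{\frac{201438815}{47934831}} = \left(-2748\right) \frac{47934831}{201438815} = - \frac{131724915588}{201438815}$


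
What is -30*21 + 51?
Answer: -579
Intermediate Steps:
-30*21 + 51 = -630 + 51 = -579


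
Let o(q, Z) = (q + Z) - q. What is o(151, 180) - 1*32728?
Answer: -32548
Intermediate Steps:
o(q, Z) = Z (o(q, Z) = (Z + q) - q = Z)
o(151, 180) - 1*32728 = 180 - 1*32728 = 180 - 32728 = -32548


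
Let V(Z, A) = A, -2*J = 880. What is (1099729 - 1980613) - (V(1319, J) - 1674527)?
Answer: 794083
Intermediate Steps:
J = -440 (J = -1/2*880 = -440)
(1099729 - 1980613) - (V(1319, J) - 1674527) = (1099729 - 1980613) - (-440 - 1674527) = -880884 - 1*(-1674967) = -880884 + 1674967 = 794083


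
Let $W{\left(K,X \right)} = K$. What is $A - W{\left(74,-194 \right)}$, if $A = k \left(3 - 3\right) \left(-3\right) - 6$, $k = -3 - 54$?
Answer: $-80$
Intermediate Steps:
$k = -57$ ($k = -3 - 54 = -57$)
$A = -6$ ($A = - 57 \left(3 - 3\right) \left(-3\right) - 6 = - 57 \cdot 0 \left(-3\right) - 6 = \left(-57\right) 0 - 6 = 0 - 6 = -6$)
$A - W{\left(74,-194 \right)} = -6 - 74 = -80$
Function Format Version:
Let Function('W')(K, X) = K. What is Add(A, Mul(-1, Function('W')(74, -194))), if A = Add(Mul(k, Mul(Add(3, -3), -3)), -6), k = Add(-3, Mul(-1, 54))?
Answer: -80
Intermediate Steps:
k = -57 (k = Add(-3, -54) = -57)
A = -6 (A = Add(Mul(-57, Mul(Add(3, -3), -3)), -6) = Add(Mul(-57, Mul(0, -3)), -6) = Add(Mul(-57, 0), -6) = Add(0, -6) = -6)
Add(A, Mul(-1, Function('W')(74, -194))) = Add(-6, Mul(-1, 74)) = Add(-6, -74) = -80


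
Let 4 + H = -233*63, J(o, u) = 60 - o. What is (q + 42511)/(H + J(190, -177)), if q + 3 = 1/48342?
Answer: -2054921737/716090046 ≈ -2.8696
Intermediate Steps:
H = -14683 (H = -4 - 233*63 = -4 - 14679 = -14683)
q = -145025/48342 (q = -3 + 1/48342 = -145025/48342 ≈ -3.0000)
(q + 42511)/(H + J(190, -177)) = (-145025/48342 + 42511)/(-14683 + (60 - 1*190)) = 2054921737/(48342*(-14683 + (60 - 190))) = 2054921737/(48342*(-14683 - 130)) = (2054921737/48342)/(-14813) = (2054921737/48342)*(-1/14813) = -2054921737/716090046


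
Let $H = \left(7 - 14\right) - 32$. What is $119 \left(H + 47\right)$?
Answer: $952$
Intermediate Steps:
$H = -39$ ($H = -7 - 32 = -39$)
$119 \left(H + 47\right) = 119 \left(-39 + 47\right) = 119 \cdot 8 = 952$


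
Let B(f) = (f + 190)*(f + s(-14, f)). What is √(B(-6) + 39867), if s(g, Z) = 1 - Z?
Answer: 11*√331 ≈ 200.13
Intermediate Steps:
B(f) = 190 + f (B(f) = (f + 190)*(f + (1 - f)) = (190 + f)*1 = 190 + f)
√(B(-6) + 39867) = √((190 - 6) + 39867) = √(184 + 39867) = √40051 = 11*√331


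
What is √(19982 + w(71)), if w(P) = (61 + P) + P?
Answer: √20185 ≈ 142.07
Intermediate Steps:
w(P) = 61 + 2*P
√(19982 + w(71)) = √(19982 + (61 + 2*71)) = √(19982 + (61 + 142)) = √(19982 + 203) = √20185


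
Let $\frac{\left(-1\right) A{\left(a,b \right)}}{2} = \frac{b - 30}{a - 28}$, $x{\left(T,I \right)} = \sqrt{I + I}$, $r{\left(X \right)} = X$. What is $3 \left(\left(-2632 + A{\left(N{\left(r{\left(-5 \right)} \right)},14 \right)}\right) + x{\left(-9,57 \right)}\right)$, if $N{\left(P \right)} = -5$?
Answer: $- \frac{86888}{11} + 3 \sqrt{114} \approx -7866.9$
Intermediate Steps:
$x{\left(T,I \right)} = \sqrt{2} \sqrt{I}$ ($x{\left(T,I \right)} = \sqrt{2 I} = \sqrt{2} \sqrt{I}$)
$A{\left(a,b \right)} = - \frac{2 \left(-30 + b\right)}{-28 + a}$ ($A{\left(a,b \right)} = - 2 \frac{b - 30}{a - 28} = - 2 \frac{-30 + b}{-28 + a} = - \frac{2 \left(-30 + b\right)}{-28 + a}$)
$3 \left(\left(-2632 + A{\left(N{\left(r{\left(-5 \right)} \right)},14 \right)}\right) + x{\left(-9,57 \right)}\right) = 3 \left(\left(-2632 + \frac{2 \left(30 - 14\right)}{-28 - 5}\right) + \sqrt{2} \sqrt{57}\right) = 3 \left(\left(-2632 + \frac{2 \left(30 - 14\right)}{-33}\right) + \sqrt{114}\right) = 3 \left(\left(-2632 + 2 \left(- \frac{1}{33}\right) 16\right) + \sqrt{114}\right) = 3 \left(\left(-2632 - \frac{32}{33}\right) + \sqrt{114}\right) = 3 \left(- \frac{86888}{33} + \sqrt{114}\right) = - \frac{86888}{11} + 3 \sqrt{114}$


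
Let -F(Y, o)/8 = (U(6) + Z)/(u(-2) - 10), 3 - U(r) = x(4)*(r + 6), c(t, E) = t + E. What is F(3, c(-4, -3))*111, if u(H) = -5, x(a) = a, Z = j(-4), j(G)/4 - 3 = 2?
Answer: -1480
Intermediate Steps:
c(t, E) = E + t
j(G) = 20 (j(G) = 12 + 4*2 = 12 + 8 = 20)
Z = 20
U(r) = -21 - 4*r (U(r) = 3 - 4*(r + 6) = 3 - 4*(6 + r) = 3 - (24 + 4*r) = 3 + (-24 - 4*r) = -21 - 4*r)
F(Y, o) = -40/3 (F(Y, o) = -8*((-21 - 4*6) + 20)/(-5 - 10) = -8*((-21 - 24) + 20)/(-15) = -8*(-45 + 20)*(-1)/15 = -(-200)*(-1)/15 = -8*5/3 = -40/3)
F(3, c(-4, -3))*111 = -40/3*111 = -1480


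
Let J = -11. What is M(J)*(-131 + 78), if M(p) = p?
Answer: 583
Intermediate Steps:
M(J)*(-131 + 78) = -11*(-131 + 78) = -11*(-53) = 583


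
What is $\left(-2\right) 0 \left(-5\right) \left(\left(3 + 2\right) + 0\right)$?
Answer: $0$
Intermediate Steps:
$\left(-2\right) 0 \left(-5\right) \left(\left(3 + 2\right) + 0\right) = 0 \left(-5\right) \left(5 + 0\right) = 0 \cdot 5 = 0$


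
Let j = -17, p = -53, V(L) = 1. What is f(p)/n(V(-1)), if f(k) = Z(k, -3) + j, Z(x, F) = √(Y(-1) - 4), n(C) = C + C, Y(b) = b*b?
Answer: -17/2 + I*√3/2 ≈ -8.5 + 0.86602*I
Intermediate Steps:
Y(b) = b²
n(C) = 2*C
Z(x, F) = I*√3 (Z(x, F) = √((-1)² - 4) = √(1 - 4) = √(-3) = I*√3)
f(k) = -17 + I*√3 (f(k) = I*√3 - 17 = -17 + I*√3)
f(p)/n(V(-1)) = (-17 + I*√3)/((2*1)) = (-17 + I*√3)/2 = (-17 + I*√3)*(½) = -17/2 + I*√3/2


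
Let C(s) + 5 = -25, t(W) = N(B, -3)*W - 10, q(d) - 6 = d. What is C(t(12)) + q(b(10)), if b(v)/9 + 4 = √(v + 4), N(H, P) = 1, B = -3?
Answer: -60 + 9*√14 ≈ -26.325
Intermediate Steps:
b(v) = -36 + 9*√(4 + v) (b(v) = -36 + 9*√(v + 4) = -36 + 9*√(4 + v))
q(d) = 6 + d
t(W) = -10 + W (t(W) = 1*W - 10 = W - 10 = -10 + W)
C(s) = -30 (C(s) = -5 - 25 = -30)
C(t(12)) + q(b(10)) = -30 + (6 + (-36 + 9*√(4 + 10))) = -30 + (6 + (-36 + 9*√14)) = -30 + (-30 + 9*√14) = -60 + 9*√14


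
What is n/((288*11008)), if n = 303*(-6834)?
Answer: -115039/176128 ≈ -0.65316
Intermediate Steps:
n = -2070702
n/((288*11008)) = -2070702/(288*11008) = -2070702/3170304 = -2070702*1/3170304 = -115039/176128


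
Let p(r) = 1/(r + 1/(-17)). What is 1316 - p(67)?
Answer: 1497591/1138 ≈ 1316.0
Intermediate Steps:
p(r) = 1/(-1/17 + r) (p(r) = 1/(r - 1/17) = 1/(-1/17 + r))
1316 - p(67) = 1316 - 17/(-1 + 17*67) = 1316 - 17/(-1 + 1139) = 1316 - 17/1138 = 1497591/1138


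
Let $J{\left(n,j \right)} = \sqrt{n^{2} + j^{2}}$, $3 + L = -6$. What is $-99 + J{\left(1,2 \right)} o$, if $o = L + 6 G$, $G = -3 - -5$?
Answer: $-99 + 3 \sqrt{5} \approx -92.292$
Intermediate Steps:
$L = -9$ ($L = -3 - 6 = -9$)
$J{\left(n,j \right)} = \sqrt{j^{2} + n^{2}}$
$G = 2$ ($G = -3 + 5 = 2$)
$o = 3$ ($o = -9 + 6 \cdot 2 = -9 + 12 = 3$)
$-99 + J{\left(1,2 \right)} o = -99 + \sqrt{2^{2} + 1^{2}} \cdot 3 = -99 + \sqrt{4 + 1} \cdot 3 = -99 + \sqrt{5} \cdot 3 = -99 + 3 \sqrt{5}$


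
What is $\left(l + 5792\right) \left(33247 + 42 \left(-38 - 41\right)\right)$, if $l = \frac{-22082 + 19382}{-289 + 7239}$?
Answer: $\frac{24093862586}{139} \approx 1.7334 \cdot 10^{8}$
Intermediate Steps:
$l = - \frac{54}{139}$ ($l = - \frac{2700}{6950} = \left(-2700\right) \frac{1}{6950} = - \frac{54}{139} \approx -0.38849$)
$\left(l + 5792\right) \left(33247 + 42 \left(-38 - 41\right)\right) = \left(- \frac{54}{139} + 5792\right) \left(33247 + 42 \left(-38 - 41\right)\right) = \frac{805034 \left(33247 + 42 \left(-79\right)\right)}{139} = \frac{805034 \left(33247 - 3318\right)}{139} = \frac{805034}{139} \cdot 29929 = \frac{24093862586}{139}$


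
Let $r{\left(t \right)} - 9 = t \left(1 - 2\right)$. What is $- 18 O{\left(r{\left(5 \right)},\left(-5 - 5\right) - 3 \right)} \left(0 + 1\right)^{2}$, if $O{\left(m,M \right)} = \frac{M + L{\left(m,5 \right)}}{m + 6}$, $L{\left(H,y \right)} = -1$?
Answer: $\frac{126}{5} \approx 25.2$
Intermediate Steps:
$r{\left(t \right)} = 9 - t$ ($r{\left(t \right)} = 9 + t \left(1 - 2\right) = 9 + t \left(-1\right) = 9 - t$)
$O{\left(m,M \right)} = \frac{-1 + M}{6 + m}$ ($O{\left(m,M \right)} = \frac{M - 1}{m + 6} = \frac{-1 + M}{6 + m}$)
$- 18 O{\left(r{\left(5 \right)},\left(-5 - 5\right) - 3 \right)} \left(0 + 1\right)^{2} = - 18 \frac{-1 - 13}{6 + \left(9 - 5\right)} \left(0 + 1\right)^{2} = - 18 \frac{-1 - 13}{6 + \left(9 - 5\right)} 1^{2} = - 18 \frac{-1 - 13}{6 + 4} \cdot 1 = - 18 \cdot \frac{1}{10} \left(-14\right) 1 = \left(-18\right) \left(- \frac{7}{5}\right) 1 = \frac{126}{5} \cdot 1 = \frac{126}{5}$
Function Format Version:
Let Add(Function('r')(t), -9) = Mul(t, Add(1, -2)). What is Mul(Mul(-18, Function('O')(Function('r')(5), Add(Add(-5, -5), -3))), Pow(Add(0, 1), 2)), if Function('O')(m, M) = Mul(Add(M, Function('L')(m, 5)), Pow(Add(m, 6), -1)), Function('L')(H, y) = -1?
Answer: Rational(126, 5) ≈ 25.200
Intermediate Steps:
Function('r')(t) = Add(9, Mul(-1, t)) (Function('r')(t) = Add(9, Mul(t, Add(1, -2))) = Add(9, Mul(t, -1)) = Add(9, Mul(-1, t)))
Function('O')(m, M) = Mul(Pow(Add(6, m), -1), Add(-1, M)) (Function('O')(m, M) = Mul(Add(M, -1), Pow(Add(m, 6), -1)) = Mul(Add(-1, M), Pow(Add(6, m), -1)) = Mul(Pow(Add(6, m), -1), Add(-1, M)))
Mul(Mul(-18, Function('O')(Function('r')(5), Add(Add(-5, -5), -3))), Pow(Add(0, 1), 2)) = Mul(Mul(-18, Mul(Pow(Add(6, Add(9, Mul(-1, 5))), -1), Add(-1, Add(Add(-5, -5), -3)))), Pow(Add(0, 1), 2)) = Mul(Mul(-18, Mul(Pow(Add(6, Add(9, -5)), -1), Add(-1, Add(-10, -3)))), Pow(1, 2)) = Mul(Mul(-18, Mul(Pow(Add(6, 4), -1), Add(-1, -13))), 1) = Mul(Mul(-18, Mul(Pow(10, -1), -14)), 1) = Mul(Mul(-18, Mul(Rational(1, 10), -14)), 1) = Mul(Mul(-18, Rational(-7, 5)), 1) = Mul(Rational(126, 5), 1) = Rational(126, 5)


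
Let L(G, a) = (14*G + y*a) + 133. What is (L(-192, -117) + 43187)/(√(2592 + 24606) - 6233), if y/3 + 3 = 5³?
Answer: 13650270/38823091 + 6570*√3022/38823091 ≈ 0.36090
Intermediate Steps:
y = 366 (y = -9 + 3*5³ = -9 + 3*125 = -9 + 375 = 366)
L(G, a) = 133 + 14*G + 366*a (L(G, a) = (14*G + 366*a) + 133 = 133 + 14*G + 366*a)
(L(-192, -117) + 43187)/(√(2592 + 24606) - 6233) = ((133 + 14*(-192) + 366*(-117)) + 43187)/(√(2592 + 24606) - 6233) = ((133 - 2688 - 42822) + 43187)/(√27198 - 6233) = (-45377 + 43187)/(3*√3022 - 6233) = -2190/(-6233 + 3*√3022)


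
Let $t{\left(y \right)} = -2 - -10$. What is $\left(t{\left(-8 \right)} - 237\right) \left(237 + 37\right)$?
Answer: $-62746$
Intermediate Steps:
$t{\left(y \right)} = 8$ ($t{\left(y \right)} = -2 + 10 = 8$)
$\left(t{\left(-8 \right)} - 237\right) \left(237 + 37\right) = \left(8 - 237\right) \left(237 + 37\right) = \left(-229\right) 274 = -62746$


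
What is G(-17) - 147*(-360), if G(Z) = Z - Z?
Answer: 52920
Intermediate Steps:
G(Z) = 0
G(-17) - 147*(-360) = 0 - 147*(-360) = 0 + 52920 = 52920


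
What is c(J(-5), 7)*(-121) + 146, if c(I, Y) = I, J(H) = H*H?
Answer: -2879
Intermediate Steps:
J(H) = H²
c(J(-5), 7)*(-121) + 146 = (-5)²*(-121) + 146 = 25*(-121) + 146 = -3025 + 146 = -2879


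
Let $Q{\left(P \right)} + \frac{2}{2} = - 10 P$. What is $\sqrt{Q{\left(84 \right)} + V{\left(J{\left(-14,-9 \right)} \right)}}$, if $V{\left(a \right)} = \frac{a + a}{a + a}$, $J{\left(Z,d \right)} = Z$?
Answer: $2 i \sqrt{210} \approx 28.983 i$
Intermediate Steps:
$V{\left(a \right)} = 1$ ($V{\left(a \right)} = \frac{2 a}{2 a} = 2 a \frac{1}{2 a} = 1$)
$Q{\left(P \right)} = -1 - 10 P$
$\sqrt{Q{\left(84 \right)} + V{\left(J{\left(-14,-9 \right)} \right)}} = \sqrt{\left(-1 - 840\right) + 1} = \sqrt{-841 + 1} = \sqrt{-840} = 2 i \sqrt{210}$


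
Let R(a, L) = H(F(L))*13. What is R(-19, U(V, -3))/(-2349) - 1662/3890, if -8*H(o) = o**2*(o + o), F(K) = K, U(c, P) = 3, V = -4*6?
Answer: -263903/676860 ≈ -0.38989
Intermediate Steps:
V = -24
H(o) = -o**3/4 (H(o) = -o**2*(o + o)/8 = -o**2*2*o/8 = -o**3/4)
R(a, L) = -13*L**3/4 (R(a, L) = -L**3/4*13 = -13*L**3/4)
R(-19, U(V, -3))/(-2349) - 1662/3890 = -13/4*3**3/(-2349) - 1662/3890 = -13/4*27*(-1/2349) - 1662*1/3890 = -351/4*(-1/2349) - 831/1945 = 13/348 - 831/1945 = -263903/676860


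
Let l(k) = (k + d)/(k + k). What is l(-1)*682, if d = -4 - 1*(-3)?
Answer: 682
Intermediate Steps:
d = -1 (d = -4 + 3 = -1)
l(k) = (-1 + k)/(2*k) (l(k) = (k - 1)/(k + k) = (-1 + k)/((2*k)) = (-1 + k)*(1/(2*k)) = (-1 + k)/(2*k))
l(-1)*682 = ((1/2)*(-1 - 1)/(-1))*682 = ((1/2)*(-1)*(-2))*682 = 1*682 = 682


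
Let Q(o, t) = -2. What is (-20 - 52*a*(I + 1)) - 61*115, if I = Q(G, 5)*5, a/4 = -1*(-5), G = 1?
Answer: 2325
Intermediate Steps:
a = 20 (a = 4*(-1*(-5)) = 4*5 = 20)
I = -10 (I = -2*5 = -10)
(-20 - 52*a*(I + 1)) - 61*115 = (-20 - 1040*(-10 + 1)) - 61*115 = (-20 - 1040*(-9)) - 1*7015 = (-20 - 52*(-180)) - 7015 = (-20 + 9360) - 7015 = 9340 - 7015 = 2325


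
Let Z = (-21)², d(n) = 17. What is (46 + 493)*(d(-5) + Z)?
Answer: 246862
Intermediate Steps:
Z = 441
(46 + 493)*(d(-5) + Z) = (46 + 493)*(17 + 441) = 539*458 = 246862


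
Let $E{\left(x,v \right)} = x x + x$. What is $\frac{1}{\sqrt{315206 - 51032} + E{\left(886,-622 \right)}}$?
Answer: $\frac{392941}{308805126875} - \frac{\sqrt{264174}}{617610253750} \approx 1.2716 \cdot 10^{-6}$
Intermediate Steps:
$E{\left(x,v \right)} = x + x^{2}$ ($E{\left(x,v \right)} = x^{2} + x = x + x^{2}$)
$\frac{1}{\sqrt{315206 - 51032} + E{\left(886,-622 \right)}} = \frac{1}{\sqrt{315206 - 51032} + 886 \left(1 + 886\right)} = \frac{1}{\sqrt{264174} + 886 \cdot 887} = \frac{1}{\sqrt{264174} + 785882} = \frac{1}{785882 + \sqrt{264174}}$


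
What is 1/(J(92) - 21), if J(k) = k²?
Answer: 1/8443 ≈ 0.00011844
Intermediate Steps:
1/(J(92) - 21) = 1/(92² - 21) = 1/(8464 - 21) = 1/8443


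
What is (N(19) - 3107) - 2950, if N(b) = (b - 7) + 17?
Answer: -6028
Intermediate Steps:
N(b) = 10 + b (N(b) = (-7 + b) + 17 = 10 + b)
(N(19) - 3107) - 2950 = ((10 + 19) - 3107) - 2950 = (29 - 3107) - 2950 = -3078 - 2950 = -6028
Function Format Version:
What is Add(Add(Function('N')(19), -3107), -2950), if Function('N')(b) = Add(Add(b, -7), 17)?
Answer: -6028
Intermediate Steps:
Function('N')(b) = Add(10, b) (Function('N')(b) = Add(Add(-7, b), 17) = Add(10, b))
Add(Add(Function('N')(19), -3107), -2950) = Add(Add(Add(10, 19), -3107), -2950) = Add(Add(29, -3107), -2950) = Add(-3078, -2950) = -6028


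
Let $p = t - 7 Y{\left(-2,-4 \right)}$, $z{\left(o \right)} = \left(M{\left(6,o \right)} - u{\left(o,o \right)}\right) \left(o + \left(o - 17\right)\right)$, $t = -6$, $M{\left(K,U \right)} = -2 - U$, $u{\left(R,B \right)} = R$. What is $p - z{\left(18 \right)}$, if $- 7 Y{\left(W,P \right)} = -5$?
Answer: $711$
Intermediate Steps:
$Y{\left(W,P \right)} = \frac{5}{7}$ ($Y{\left(W,P \right)} = \left(- \frac{1}{7}\right) \left(-5\right) = \frac{5}{7}$)
$z{\left(o \right)} = \left(-17 + 2 o\right) \left(-2 - 2 o\right)$ ($z{\left(o \right)} = \left(\left(-2 - o\right) - o\right) \left(o + \left(o - 17\right)\right) = \left(-2 - 2 o\right) \left(o + \left(-17 + o\right)\right) = \left(-2 - 2 o\right) \left(-17 + 2 o\right) = \left(-17 + 2 o\right) \left(-2 - 2 o\right)$)
$p = -11$ ($p = -6 - 5 = -11$)
$p - z{\left(18 \right)} = -11 - \left(34 - 4 \cdot 18^{2} + 30 \cdot 18\right) = -11 - \left(34 - 1296 + 540\right) = -11 - -722 = -11 + 722 = 711$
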